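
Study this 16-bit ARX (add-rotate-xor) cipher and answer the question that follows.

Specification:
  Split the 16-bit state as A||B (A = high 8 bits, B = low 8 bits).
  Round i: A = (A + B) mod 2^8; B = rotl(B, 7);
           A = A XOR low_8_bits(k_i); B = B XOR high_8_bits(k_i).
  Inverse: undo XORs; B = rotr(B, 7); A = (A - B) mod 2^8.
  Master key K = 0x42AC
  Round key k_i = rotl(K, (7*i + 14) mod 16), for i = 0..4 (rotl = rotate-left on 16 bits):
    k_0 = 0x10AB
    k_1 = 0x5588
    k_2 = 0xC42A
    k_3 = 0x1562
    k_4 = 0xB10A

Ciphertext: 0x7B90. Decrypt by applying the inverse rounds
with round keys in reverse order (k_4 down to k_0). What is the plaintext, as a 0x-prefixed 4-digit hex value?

0xA726

s_0 = ciphertext = 0x7B90
s_1 = InvRound(s_0, k_4) = 0x2F42
s_2 = InvRound(s_1, k_3) = 0x9FAE
s_3 = InvRound(s_2, k_2) = 0xE1D4
s_4 = InvRound(s_3, k_1) = 0x6603
s_5 = InvRound(s_4, k_0) = 0xA726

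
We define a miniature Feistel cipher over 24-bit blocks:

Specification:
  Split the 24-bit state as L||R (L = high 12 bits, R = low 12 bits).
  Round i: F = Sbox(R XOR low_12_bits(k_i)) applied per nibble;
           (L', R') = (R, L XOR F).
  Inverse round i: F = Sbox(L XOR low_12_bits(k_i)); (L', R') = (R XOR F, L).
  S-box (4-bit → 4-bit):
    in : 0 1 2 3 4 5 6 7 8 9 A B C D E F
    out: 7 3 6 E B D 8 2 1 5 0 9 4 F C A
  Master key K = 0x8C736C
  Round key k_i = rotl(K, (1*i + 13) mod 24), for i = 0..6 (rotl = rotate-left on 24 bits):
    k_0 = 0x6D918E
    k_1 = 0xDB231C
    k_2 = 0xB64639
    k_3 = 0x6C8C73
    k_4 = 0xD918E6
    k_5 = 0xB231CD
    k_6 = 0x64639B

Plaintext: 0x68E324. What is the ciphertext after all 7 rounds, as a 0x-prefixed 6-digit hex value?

0x59E020

s_0 = plaintext = 0x68E324
s_1 = Round(s_0, k_0) = 0x32408E
s_2 = Round(s_1, k_1) = 0x08ED72
s_3 = Round(s_2, k_2) = 0xD72937
s_4 = Round(s_3, k_3) = 0x9370C9
s_5 = Round(s_4, k_4) = 0x0C985D
s_6 = Round(s_5, k_5) = 0x85D59E
s_7 = Round(s_6, k_6) = 0x59E020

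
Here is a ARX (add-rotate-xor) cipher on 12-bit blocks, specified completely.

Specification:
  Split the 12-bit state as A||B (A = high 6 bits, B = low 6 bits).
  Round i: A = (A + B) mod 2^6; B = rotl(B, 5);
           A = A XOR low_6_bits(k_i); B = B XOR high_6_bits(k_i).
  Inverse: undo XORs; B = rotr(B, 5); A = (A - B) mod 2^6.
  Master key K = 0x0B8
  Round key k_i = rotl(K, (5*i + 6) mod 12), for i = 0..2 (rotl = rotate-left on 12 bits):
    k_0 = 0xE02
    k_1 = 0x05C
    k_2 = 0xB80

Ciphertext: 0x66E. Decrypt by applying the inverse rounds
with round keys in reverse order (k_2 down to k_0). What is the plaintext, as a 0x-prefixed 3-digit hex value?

s_0 = ciphertext = 0x66E
s_1 = InvRound(s_0, k_2) = 0x640
s_2 = InvRound(s_1, k_1) = 0x0C2
s_3 = InvRound(s_2, k_0) = 0x335

0x335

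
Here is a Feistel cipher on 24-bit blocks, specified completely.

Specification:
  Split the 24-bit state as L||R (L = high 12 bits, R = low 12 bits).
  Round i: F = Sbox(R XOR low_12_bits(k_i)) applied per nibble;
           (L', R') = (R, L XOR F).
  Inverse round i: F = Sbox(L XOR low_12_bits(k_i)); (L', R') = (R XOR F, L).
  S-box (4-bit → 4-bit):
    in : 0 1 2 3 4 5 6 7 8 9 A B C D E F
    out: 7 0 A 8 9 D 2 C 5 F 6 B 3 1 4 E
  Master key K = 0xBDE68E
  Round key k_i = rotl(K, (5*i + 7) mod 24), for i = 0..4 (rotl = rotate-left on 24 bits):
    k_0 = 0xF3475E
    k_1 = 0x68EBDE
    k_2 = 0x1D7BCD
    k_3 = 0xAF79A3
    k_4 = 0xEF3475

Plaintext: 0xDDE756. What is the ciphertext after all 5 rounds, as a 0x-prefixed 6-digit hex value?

s_0 = plaintext = 0xDDE756
s_1 = Round(s_0, k_0) = 0x756AAB
s_2 = Round(s_1, k_1) = 0xAAB79B
s_3 = Round(s_2, k_2) = 0x79B979
s_4 = Round(s_3, k_3) = 0x97908D
s_5 = Round(s_4, k_4) = 0x08D09C

0x08D09C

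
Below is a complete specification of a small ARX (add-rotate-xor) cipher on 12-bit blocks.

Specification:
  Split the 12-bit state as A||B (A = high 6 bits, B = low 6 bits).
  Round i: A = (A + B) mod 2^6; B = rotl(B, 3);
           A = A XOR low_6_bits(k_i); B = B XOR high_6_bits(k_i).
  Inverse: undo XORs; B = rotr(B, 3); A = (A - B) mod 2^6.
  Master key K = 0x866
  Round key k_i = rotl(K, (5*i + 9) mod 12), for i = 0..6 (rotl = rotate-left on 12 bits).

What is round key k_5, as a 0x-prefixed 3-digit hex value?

K = 0x866
k_0 = rotl(K, (5*0+9) mod 12) = rotl(K, 9) = 0xD0C
k_1 = rotl(K, (5*1+9) mod 12) = rotl(K, 2) = 0x19A
k_2 = rotl(K, (5*2+9) mod 12) = rotl(K, 7) = 0x343
k_3 = rotl(K, (5*3+9) mod 12) = rotl(K, 0) = 0x866
k_4 = rotl(K, (5*4+9) mod 12) = rotl(K, 5) = 0xCD0
k_5 = rotl(K, (5*5+9) mod 12) = rotl(K, 10) = 0xA19

0xA19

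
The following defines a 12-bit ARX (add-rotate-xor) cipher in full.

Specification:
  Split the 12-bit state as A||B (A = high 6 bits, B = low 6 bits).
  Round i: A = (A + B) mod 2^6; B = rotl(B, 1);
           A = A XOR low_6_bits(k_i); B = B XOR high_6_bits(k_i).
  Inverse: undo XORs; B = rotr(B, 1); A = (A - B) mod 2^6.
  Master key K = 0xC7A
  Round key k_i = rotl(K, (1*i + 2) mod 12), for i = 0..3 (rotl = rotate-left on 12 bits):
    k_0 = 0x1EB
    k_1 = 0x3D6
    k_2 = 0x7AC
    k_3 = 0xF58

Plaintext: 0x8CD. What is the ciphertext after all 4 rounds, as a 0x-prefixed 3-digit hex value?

s_0 = plaintext = 0x8CD
s_1 = Round(s_0, k_0) = 0x6DD
s_2 = Round(s_1, k_1) = 0xBB5
s_3 = Round(s_2, k_2) = 0x3F5
s_4 = Round(s_3, k_3) = 0x716

0x716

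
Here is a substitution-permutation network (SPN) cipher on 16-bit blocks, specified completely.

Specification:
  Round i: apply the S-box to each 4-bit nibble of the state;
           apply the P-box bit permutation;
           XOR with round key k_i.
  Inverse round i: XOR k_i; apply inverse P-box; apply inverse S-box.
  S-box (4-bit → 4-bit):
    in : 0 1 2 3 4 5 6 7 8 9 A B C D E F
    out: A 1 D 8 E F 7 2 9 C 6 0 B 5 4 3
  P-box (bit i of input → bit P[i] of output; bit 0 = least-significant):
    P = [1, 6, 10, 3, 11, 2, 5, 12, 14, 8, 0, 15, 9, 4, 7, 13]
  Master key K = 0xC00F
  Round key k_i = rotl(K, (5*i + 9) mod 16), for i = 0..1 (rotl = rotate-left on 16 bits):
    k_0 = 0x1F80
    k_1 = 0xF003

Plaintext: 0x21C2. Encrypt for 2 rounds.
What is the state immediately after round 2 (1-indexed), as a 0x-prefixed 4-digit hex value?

0xA697

s_0 = plaintext = 0x21C2
s_1 = Round(s_0, k_0) = 0x610E
s_2 = Round(s_1, k_1) = 0xA697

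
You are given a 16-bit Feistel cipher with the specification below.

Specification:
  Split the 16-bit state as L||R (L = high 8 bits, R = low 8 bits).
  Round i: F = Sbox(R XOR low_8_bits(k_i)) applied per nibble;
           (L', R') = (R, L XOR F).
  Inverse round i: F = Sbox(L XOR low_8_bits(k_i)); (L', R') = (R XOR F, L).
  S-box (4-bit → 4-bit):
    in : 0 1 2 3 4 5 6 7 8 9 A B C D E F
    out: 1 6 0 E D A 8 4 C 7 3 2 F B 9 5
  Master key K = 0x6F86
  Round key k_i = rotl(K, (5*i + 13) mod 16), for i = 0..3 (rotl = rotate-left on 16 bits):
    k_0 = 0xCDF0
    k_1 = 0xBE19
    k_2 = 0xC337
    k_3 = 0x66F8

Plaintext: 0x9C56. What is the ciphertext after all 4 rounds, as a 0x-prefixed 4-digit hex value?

s_0 = plaintext = 0x9C56
s_1 = Round(s_0, k_0) = 0x56A4
s_2 = Round(s_1, k_1) = 0xA47D
s_3 = Round(s_2, k_2) = 0x7D77
s_4 = Round(s_3, k_3) = 0x77B8

0x77B8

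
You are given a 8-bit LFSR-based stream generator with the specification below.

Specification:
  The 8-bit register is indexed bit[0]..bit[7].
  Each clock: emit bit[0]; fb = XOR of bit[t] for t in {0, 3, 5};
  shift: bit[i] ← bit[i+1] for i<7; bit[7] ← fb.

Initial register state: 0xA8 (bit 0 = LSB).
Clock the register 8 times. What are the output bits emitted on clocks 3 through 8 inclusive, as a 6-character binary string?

reg_0 = 0xA8
clock 1: out=0, reg = 0x54
clock 2: out=0, reg = 0x2A
clock 3: out=0, reg = 0x15
clock 4: out=1, reg = 0x8A
clock 5: out=0, reg = 0xC5
clock 6: out=1, reg = 0xE2
clock 7: out=0, reg = 0xF1
clock 8: out=1, reg = 0x78

010101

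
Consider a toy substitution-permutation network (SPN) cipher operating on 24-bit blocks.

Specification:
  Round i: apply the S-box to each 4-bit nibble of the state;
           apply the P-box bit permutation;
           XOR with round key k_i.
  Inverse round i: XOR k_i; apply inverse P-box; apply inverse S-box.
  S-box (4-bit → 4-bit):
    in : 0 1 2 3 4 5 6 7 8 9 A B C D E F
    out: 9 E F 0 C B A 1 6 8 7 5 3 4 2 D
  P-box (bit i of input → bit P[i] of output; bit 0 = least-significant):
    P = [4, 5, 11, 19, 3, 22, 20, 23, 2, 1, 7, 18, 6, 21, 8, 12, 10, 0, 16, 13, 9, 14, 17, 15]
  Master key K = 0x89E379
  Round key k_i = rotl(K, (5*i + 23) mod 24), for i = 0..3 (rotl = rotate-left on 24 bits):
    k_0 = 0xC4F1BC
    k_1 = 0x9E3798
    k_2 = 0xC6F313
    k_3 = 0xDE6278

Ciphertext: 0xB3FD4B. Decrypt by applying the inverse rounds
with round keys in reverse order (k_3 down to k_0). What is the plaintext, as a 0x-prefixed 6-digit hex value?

s_0 = ciphertext = 0xB3FD4B
s_1 = InvRound(s_0, k_3) = 0x0A16E2
s_2 = InvRound(s_1, k_2) = 0x65B465
s_3 = InvRound(s_2, k_1) = 0xF8AB25
s_4 = InvRound(s_3, k_0) = 0xCE64BF

0xCE64BF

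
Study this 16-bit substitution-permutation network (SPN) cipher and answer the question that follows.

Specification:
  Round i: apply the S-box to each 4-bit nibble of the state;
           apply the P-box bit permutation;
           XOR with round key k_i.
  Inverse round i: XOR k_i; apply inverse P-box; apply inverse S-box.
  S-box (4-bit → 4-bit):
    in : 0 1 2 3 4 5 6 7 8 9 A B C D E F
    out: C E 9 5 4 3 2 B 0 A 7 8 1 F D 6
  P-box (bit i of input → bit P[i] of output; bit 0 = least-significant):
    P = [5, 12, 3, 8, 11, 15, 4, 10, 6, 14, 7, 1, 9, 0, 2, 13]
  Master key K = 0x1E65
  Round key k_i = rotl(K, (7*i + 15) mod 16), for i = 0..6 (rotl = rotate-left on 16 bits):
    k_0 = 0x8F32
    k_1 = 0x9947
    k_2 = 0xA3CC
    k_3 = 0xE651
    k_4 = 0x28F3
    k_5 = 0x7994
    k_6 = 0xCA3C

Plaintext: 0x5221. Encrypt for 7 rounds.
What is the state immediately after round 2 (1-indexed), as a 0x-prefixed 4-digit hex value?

0x24C4

s_0 = plaintext = 0x5221
s_1 = Round(s_0, k_0) = 0x9079
s_2 = Round(s_1, k_1) = 0x24C4
s_3 = Round(s_2, k_2) = 0x8944
s_4 = Round(s_3, k_3) = 0xA64B
s_5 = Round(s_4, k_4) = 0x6BE6
s_6 = Round(s_5, k_5) = 0x6587
s_7 = Round(s_6, k_6) = 0x9B5D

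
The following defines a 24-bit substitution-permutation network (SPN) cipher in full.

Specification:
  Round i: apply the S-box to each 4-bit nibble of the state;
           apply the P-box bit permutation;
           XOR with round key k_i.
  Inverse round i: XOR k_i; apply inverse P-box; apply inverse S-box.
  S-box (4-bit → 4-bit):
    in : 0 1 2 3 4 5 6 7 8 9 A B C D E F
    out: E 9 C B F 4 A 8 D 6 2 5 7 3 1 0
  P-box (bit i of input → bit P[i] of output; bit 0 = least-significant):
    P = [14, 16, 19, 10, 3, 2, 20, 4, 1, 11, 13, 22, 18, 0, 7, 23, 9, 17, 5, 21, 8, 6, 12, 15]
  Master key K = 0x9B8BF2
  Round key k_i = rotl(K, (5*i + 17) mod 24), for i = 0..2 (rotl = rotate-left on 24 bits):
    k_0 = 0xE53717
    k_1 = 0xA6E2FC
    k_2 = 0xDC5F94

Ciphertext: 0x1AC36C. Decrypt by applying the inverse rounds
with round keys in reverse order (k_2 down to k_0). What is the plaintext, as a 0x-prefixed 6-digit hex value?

0x95C473

s_0 = ciphertext = 0x1AC36C
s_1 = InvRound(s_0, k_2) = 0x098617
s_2 = InvRound(s_1, k_1) = 0xA04BE4
s_3 = InvRound(s_2, k_0) = 0x95C473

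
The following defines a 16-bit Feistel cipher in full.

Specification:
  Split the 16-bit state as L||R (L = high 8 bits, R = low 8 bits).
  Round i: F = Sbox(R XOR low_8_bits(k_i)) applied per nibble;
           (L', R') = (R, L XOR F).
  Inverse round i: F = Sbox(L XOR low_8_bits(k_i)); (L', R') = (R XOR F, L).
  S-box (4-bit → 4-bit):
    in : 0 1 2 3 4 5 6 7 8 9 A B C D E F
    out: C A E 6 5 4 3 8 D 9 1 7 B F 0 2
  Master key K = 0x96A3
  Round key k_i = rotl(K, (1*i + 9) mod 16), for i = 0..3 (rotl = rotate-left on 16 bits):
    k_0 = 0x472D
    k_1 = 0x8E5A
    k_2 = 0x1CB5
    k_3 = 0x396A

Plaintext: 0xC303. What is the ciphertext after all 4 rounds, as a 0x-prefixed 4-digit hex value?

0x416D

s_0 = plaintext = 0xC303
s_1 = Round(s_0, k_0) = 0x0323
s_2 = Round(s_1, k_1) = 0x238A
s_3 = Round(s_2, k_2) = 0x8A41
s_4 = Round(s_3, k_3) = 0x416D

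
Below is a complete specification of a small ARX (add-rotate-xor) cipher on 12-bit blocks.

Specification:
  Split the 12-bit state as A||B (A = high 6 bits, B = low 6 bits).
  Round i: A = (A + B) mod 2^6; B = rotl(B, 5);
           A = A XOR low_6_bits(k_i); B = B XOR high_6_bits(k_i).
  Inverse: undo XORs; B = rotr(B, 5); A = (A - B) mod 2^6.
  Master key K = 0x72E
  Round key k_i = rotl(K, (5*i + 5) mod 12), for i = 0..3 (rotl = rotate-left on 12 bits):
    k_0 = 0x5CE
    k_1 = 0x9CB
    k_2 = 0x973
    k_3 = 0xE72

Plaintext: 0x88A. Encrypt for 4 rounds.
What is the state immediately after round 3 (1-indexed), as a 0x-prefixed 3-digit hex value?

s_0 = plaintext = 0x88A
s_1 = Round(s_0, k_0) = 0x892
s_2 = Round(s_1, k_1) = 0xFEE
s_3 = Round(s_2, k_2) = 0x7B2
s_4 = Round(s_3, k_3) = 0x8A0

0x7B2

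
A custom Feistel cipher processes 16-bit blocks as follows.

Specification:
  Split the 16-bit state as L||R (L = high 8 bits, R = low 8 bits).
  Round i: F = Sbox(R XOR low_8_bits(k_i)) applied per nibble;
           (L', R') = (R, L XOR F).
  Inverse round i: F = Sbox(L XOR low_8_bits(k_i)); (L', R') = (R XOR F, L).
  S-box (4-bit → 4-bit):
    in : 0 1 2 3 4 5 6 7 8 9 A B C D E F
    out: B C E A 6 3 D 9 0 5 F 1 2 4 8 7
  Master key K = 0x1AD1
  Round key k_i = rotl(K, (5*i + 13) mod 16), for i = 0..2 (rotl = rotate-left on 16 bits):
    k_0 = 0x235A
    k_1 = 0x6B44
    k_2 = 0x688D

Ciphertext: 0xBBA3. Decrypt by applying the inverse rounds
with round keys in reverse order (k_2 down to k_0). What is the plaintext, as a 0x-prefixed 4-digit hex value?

0x06D4

s_0 = ciphertext = 0xBBA3
s_1 = InvRound(s_0, k_2) = 0x0EBB
s_2 = InvRound(s_1, k_1) = 0xD40E
s_3 = InvRound(s_2, k_0) = 0x06D4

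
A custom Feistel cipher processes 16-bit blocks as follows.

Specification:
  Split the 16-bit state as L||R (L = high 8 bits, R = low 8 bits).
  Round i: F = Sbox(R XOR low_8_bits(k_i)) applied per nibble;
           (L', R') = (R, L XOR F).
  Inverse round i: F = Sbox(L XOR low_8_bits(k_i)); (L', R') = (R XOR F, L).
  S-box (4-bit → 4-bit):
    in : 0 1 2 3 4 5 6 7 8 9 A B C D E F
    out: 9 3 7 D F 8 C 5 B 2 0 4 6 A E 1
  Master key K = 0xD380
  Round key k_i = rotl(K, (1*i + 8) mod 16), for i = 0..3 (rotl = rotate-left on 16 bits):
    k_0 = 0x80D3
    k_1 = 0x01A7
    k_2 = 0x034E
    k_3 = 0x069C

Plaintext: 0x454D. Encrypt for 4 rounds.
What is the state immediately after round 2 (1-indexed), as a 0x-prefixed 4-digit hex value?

s_0 = plaintext = 0x454D
s_1 = Round(s_0, k_0) = 0x4D6B
s_2 = Round(s_1, k_1) = 0x6B2B
s_3 = Round(s_2, k_2) = 0x2BA3
s_4 = Round(s_3, k_3) = 0xA3FA

0x6B2B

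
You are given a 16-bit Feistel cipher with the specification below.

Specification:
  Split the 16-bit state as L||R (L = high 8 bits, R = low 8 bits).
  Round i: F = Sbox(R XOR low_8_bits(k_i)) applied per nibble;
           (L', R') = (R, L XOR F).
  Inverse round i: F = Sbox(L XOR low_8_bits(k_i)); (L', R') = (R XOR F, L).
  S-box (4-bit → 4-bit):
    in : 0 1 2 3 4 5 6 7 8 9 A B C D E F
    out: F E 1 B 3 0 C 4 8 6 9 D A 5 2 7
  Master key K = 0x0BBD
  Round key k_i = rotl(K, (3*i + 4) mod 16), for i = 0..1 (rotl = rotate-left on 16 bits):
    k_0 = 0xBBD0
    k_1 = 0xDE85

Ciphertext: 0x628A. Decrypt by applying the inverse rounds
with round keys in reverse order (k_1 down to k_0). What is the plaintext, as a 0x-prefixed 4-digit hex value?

s_0 = ciphertext = 0x628A
s_1 = InvRound(s_0, k_1) = 0xAE62
s_2 = InvRound(s_1, k_0) = 0x20AE

0x20AE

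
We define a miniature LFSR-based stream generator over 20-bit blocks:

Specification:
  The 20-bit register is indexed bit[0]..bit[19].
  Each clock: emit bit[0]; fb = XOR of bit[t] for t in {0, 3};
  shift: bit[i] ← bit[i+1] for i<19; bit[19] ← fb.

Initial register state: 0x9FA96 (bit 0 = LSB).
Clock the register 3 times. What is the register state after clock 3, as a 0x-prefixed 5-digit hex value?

reg_0 = 0x9FA96
clock 1: out=0, reg = 0x4FD4B
clock 2: out=1, reg = 0x27EA5
clock 3: out=1, reg = 0x93F52

0x93F52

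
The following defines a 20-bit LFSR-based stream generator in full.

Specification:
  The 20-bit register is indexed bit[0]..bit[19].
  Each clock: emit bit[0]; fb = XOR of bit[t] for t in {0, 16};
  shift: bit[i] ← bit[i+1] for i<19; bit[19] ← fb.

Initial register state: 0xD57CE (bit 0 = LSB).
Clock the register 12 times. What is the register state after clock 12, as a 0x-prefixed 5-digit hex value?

0x8F3D5

reg_0 = 0xD57CE
clock 1: out=0, reg = 0xEABE7
clock 2: out=1, reg = 0xF55F3
clock 3: out=1, reg = 0x7AAF9
clock 4: out=1, reg = 0x3D57C
clock 5: out=0, reg = 0x9EABE
clock 6: out=0, reg = 0xCF55F
clock 7: out=1, reg = 0xE7AAF
clock 8: out=1, reg = 0xF3D57
clock 9: out=1, reg = 0x79EAB
clock 10: out=1, reg = 0x3CF55
clock 11: out=1, reg = 0x1E7AA
clock 12: out=0, reg = 0x8F3D5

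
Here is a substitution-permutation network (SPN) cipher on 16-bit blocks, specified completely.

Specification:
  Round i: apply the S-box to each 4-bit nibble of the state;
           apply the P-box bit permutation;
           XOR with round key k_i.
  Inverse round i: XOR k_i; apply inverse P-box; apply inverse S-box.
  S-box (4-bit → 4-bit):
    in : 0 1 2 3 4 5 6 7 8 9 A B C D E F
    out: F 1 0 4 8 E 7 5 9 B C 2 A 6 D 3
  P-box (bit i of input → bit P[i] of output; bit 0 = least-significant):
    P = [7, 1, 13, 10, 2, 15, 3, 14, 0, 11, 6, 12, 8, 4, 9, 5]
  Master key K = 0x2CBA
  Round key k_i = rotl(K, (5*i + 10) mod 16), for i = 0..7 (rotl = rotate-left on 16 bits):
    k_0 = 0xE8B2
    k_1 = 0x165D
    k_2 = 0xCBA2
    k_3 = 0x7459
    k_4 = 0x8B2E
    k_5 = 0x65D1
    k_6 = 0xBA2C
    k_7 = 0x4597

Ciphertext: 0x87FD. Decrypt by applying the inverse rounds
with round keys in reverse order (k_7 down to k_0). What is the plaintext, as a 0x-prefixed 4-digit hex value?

s_0 = ciphertext = 0x87FD
s_1 = InvRound(s_0, k_7) = 0xA35B
s_2 = InvRound(s_1, k_6) = 0x901B
s_3 = InvRound(s_2, k_5) = 0x1A50
s_4 = InvRound(s_3, k_4) = 0x9A6B
s_5 = InvRound(s_4, k_3) = 0x5BC5
s_6 = InvRound(s_5, k_2) = 0x4EFB
s_7 = InvRound(s_6, k_1) = 0x4C8F
s_8 = InvRound(s_7, k_0) = 0xC16A

0xC16A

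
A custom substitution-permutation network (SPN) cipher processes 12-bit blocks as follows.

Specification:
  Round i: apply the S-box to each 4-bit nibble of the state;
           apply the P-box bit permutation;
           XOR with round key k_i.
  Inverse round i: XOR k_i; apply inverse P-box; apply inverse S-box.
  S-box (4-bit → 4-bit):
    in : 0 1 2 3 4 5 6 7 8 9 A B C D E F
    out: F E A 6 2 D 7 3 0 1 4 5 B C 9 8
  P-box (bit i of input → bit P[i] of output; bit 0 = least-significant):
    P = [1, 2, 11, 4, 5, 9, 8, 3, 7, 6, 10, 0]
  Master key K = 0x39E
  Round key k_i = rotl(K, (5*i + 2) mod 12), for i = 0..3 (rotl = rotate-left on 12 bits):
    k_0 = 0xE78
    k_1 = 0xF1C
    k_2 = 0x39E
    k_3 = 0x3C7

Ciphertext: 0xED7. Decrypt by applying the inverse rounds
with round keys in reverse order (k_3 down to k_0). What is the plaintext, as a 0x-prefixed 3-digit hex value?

s_0 = ciphertext = 0xED7
s_1 = InvRound(s_0, k_3) = 0xAAD
s_2 = InvRound(s_1, k_2) = 0xFB5
s_3 = InvRound(s_2, k_1) = 0xEE8
s_4 = InvRound(s_3, k_0) = 0x98F

0x98F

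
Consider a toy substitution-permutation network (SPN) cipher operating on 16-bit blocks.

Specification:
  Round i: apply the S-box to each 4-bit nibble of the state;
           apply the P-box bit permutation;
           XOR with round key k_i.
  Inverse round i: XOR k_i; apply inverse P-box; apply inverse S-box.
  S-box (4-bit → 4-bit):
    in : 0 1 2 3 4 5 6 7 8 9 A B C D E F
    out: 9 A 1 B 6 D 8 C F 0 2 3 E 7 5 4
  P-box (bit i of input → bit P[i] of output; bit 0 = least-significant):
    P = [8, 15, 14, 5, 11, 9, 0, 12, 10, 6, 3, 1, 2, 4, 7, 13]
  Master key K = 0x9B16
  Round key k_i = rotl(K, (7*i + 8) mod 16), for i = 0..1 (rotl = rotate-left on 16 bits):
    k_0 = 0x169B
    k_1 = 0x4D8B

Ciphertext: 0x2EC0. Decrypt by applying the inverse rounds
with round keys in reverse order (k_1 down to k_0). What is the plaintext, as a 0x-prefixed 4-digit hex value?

0x8A8F

s_0 = ciphertext = 0x2EC0
s_1 = InvRound(s_0, k_1) = 0x6C4E
s_2 = InvRound(s_1, k_0) = 0x8A8F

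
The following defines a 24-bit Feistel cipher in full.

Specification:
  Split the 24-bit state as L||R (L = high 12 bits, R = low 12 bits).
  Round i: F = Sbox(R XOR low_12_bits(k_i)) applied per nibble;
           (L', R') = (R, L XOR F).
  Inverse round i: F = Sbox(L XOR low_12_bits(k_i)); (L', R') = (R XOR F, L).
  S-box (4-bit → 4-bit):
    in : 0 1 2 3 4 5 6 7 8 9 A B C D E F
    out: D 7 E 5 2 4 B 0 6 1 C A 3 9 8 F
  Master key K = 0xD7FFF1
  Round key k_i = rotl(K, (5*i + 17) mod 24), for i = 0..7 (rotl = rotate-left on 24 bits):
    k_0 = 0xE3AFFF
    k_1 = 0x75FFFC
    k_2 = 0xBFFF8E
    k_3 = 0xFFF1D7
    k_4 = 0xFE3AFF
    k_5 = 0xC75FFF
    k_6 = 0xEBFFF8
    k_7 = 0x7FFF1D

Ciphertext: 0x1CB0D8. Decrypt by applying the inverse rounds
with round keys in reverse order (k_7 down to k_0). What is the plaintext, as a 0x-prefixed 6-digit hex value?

s_0 = ciphertext = 0x1CB0D8
s_1 = InvRound(s_0, k_7) = 0x8431CB
s_2 = InvRound(s_1, k_6) = 0x161843
s_3 = InvRound(s_2, k_5) = 0x05B161
s_4 = InvRound(s_3, k_4) = 0xDA305B
s_5 = InvRound(s_4, k_3) = 0x359DA3
s_6 = InvRound(s_5, k_2) = 0xE33359
s_7 = InvRound(s_6, k_1) = 0x466E33
s_8 = InvRound(s_7, k_0) = 0x422466

0x422466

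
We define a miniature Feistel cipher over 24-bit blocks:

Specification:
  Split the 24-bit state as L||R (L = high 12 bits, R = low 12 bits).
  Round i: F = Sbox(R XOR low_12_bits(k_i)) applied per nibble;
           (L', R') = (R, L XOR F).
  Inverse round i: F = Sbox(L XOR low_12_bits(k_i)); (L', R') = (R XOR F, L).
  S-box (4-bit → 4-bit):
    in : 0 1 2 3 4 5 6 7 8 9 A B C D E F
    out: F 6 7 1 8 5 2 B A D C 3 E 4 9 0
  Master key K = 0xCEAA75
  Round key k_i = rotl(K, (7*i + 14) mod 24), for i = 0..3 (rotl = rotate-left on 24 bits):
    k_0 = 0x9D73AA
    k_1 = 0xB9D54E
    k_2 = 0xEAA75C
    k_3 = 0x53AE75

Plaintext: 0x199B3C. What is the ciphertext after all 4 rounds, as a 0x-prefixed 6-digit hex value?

0xE9ED5A

s_0 = plaintext = 0x199B3C
s_1 = Round(s_0, k_0) = 0xB3CB4B
s_2 = Round(s_1, k_1) = 0xB4B2C9
s_3 = Round(s_2, k_2) = 0x2C9E9E
s_4 = Round(s_3, k_3) = 0xE9ED5A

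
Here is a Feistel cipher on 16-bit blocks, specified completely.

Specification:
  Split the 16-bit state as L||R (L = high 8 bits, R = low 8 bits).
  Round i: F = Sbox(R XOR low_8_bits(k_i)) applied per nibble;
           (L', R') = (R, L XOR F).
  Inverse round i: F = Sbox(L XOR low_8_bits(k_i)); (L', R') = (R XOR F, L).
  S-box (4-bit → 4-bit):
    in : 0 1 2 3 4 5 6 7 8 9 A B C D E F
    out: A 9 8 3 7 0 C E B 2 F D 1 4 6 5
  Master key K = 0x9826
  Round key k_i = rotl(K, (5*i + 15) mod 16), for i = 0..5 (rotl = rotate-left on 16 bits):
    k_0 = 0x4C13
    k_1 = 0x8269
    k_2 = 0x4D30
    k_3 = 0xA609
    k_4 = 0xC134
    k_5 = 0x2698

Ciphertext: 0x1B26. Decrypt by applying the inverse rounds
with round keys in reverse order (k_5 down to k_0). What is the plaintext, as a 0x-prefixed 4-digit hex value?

s_0 = ciphertext = 0x1B26
s_1 = InvRound(s_0, k_5) = 0x951B
s_2 = InvRound(s_1, k_4) = 0xE295
s_3 = InvRound(s_2, k_3) = 0xF8E2
s_4 = InvRound(s_3, k_2) = 0xF9F8
s_5 = InvRound(s_4, k_1) = 0xD2F9
s_6 = InvRound(s_5, k_0) = 0xE0D2

0xE0D2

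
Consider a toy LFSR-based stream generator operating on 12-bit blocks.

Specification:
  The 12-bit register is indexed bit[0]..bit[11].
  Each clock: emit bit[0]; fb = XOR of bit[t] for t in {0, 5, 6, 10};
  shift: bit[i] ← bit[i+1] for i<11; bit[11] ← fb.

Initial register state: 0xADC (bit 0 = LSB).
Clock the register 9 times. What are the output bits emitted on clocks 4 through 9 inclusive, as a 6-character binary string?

110110

reg_0 = 0xADC
clock 1: out=0, reg = 0xD6E
clock 2: out=0, reg = 0xEB7
clock 3: out=1, reg = 0xF5B
clock 4: out=1, reg = 0xFAD
clock 5: out=1, reg = 0xFD6
clock 6: out=0, reg = 0x7EB
clock 7: out=1, reg = 0x3F5
clock 8: out=1, reg = 0x9FA
clock 9: out=0, reg = 0x4FD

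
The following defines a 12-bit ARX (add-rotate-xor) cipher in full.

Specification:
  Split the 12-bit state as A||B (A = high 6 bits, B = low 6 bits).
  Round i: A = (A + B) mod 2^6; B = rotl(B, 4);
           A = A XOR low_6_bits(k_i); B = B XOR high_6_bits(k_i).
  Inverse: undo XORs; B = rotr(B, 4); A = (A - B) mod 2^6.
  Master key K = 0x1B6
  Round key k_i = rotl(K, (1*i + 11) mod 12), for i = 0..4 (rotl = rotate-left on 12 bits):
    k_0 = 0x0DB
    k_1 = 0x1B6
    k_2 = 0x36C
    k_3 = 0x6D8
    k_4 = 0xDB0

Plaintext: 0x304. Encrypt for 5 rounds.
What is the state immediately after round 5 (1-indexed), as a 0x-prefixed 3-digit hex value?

0x2D2

s_0 = plaintext = 0x304
s_1 = Round(s_0, k_0) = 0x2C2
s_2 = Round(s_1, k_1) = 0xEE6
s_3 = Round(s_2, k_2) = 0x364
s_4 = Round(s_3, k_3) = 0xA52
s_5 = Round(s_4, k_4) = 0x2D2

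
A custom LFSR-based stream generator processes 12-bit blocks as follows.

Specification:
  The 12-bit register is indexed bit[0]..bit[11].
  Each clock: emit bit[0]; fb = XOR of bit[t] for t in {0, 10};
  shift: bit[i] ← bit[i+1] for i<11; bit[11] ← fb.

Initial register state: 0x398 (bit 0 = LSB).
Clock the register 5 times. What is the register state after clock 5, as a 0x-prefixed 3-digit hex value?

reg_0 = 0x398
clock 1: out=0, reg = 0x1CC
clock 2: out=0, reg = 0x0E6
clock 3: out=0, reg = 0x073
clock 4: out=1, reg = 0x839
clock 5: out=1, reg = 0xC1C

0xC1C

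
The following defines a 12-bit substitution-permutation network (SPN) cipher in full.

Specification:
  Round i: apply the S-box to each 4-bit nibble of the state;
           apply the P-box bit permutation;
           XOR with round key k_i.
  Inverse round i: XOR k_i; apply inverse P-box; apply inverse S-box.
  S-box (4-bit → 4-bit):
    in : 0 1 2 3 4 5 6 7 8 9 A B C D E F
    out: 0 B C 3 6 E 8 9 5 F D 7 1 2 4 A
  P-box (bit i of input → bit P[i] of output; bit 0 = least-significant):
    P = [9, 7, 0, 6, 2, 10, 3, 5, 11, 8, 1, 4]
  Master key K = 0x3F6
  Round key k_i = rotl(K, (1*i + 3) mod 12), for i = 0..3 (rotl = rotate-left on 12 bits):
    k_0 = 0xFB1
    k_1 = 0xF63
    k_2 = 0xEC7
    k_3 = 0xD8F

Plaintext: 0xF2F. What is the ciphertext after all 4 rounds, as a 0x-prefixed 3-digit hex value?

0xABC

s_0 = plaintext = 0xF2F
s_1 = Round(s_0, k_0) = 0xE49
s_2 = Round(s_1, k_1) = 0x9A8
s_3 = Round(s_2, k_2) = 0x5F8
s_4 = Round(s_3, k_3) = 0xABC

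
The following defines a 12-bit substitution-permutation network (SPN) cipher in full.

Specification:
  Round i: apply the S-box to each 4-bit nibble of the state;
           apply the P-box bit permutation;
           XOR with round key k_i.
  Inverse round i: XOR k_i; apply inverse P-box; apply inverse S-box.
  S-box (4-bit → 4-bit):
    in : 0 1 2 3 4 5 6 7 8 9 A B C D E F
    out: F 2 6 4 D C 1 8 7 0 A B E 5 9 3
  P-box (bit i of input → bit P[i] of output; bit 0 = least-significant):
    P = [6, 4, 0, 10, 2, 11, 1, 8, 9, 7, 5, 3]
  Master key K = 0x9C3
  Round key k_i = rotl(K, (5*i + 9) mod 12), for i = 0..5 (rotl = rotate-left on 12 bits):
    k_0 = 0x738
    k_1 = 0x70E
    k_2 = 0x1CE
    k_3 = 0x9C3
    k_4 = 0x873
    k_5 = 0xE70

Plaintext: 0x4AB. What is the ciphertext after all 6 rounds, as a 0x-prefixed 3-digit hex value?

s_0 = plaintext = 0x4AB
s_1 = Round(s_0, k_0) = 0x840
s_2 = Round(s_1, k_1) = 0x0F9
s_3 = Round(s_2, k_2) = 0xB62
s_4 = Round(s_3, k_3) = 0xB5E
s_5 = Round(s_4, k_4) = 0xFB9
s_6 = Round(s_5, k_5) = 0x5F4

0x5F4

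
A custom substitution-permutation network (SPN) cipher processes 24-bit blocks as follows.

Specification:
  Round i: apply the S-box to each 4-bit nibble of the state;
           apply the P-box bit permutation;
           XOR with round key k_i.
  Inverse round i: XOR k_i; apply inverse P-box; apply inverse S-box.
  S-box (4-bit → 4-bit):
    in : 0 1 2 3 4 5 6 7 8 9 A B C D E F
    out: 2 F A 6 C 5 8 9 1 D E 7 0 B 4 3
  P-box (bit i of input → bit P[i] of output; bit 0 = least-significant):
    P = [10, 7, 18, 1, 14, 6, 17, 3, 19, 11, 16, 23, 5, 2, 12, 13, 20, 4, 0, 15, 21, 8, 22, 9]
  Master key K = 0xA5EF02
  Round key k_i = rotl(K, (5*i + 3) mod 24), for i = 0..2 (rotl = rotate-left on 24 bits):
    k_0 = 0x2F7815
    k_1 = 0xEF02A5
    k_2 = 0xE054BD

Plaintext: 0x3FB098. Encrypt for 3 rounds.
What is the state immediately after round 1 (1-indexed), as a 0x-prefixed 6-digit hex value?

s_0 = plaintext = 0x3FB098
s_1 = Round(s_0, k_0) = 0x7D2529
s_2 = Round(s_1, k_1) = 0xD2A4FB
s_3 = Round(s_2, k_2) = 0x45A369

0x7D2529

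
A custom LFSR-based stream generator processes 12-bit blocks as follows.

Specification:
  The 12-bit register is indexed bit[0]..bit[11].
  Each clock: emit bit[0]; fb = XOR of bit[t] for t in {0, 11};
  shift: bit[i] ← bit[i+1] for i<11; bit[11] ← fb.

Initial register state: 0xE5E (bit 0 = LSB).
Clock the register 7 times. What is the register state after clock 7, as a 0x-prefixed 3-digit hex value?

0x6BC

reg_0 = 0xE5E
clock 1: out=0, reg = 0xF2F
clock 2: out=1, reg = 0x797
clock 3: out=1, reg = 0xBCB
clock 4: out=1, reg = 0x5E5
clock 5: out=1, reg = 0xAF2
clock 6: out=0, reg = 0xD79
clock 7: out=1, reg = 0x6BC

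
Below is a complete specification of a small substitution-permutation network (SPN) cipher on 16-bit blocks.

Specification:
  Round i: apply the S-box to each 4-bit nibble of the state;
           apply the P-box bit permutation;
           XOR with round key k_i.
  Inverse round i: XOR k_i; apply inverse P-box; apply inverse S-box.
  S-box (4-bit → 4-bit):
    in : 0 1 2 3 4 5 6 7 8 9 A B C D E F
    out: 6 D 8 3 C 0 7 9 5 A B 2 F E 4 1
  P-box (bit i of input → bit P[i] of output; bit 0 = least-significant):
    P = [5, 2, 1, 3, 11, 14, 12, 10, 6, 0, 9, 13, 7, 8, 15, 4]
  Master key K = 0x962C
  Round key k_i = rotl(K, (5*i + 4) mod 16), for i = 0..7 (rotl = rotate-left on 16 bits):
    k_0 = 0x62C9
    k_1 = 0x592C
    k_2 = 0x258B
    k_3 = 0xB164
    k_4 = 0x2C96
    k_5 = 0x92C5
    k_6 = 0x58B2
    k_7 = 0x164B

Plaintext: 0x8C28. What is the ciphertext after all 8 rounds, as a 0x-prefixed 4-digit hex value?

0x7711

s_0 = plaintext = 0x8C28
s_1 = Round(s_0, k_0) = 0xC42A
s_2 = Round(s_1, k_1) = 0xFE90
s_3 = Round(s_2, k_2) = 0x630D
s_4 = Round(s_3, k_3) = 0x60AB
s_5 = Round(s_4, k_4) = 0xE313
s_6 = Round(s_5, k_5) = 0x0EA0
s_7 = Round(s_6, k_6) = 0x97B4
s_8 = Round(s_7, k_7) = 0x7711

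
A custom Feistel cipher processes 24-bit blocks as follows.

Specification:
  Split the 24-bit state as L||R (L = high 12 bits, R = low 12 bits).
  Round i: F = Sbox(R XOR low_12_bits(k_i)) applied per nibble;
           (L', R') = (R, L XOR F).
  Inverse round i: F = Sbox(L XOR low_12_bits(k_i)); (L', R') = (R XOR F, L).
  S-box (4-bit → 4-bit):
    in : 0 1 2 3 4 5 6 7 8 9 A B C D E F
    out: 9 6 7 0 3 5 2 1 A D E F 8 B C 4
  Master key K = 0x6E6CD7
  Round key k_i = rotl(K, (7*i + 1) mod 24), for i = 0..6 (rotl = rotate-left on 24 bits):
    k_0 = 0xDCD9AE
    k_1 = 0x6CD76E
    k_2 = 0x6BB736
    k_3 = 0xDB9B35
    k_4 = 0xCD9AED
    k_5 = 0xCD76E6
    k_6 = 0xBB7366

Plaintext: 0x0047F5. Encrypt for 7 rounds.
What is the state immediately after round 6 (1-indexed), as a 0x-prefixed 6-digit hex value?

0xF6C596

s_0 = plaintext = 0x0047F5
s_1 = Round(s_0, k_0) = 0x7F5C5B
s_2 = Round(s_1, k_1) = 0xC5B8F0
s_3 = Round(s_2, k_2) = 0x8F08D9
s_4 = Round(s_3, k_3) = 0x8D9838
s_5 = Round(s_4, k_4) = 0x838F6C
s_6 = Round(s_5, k_5) = 0xF6C596
s_7 = Round(s_6, k_6) = 0x596D25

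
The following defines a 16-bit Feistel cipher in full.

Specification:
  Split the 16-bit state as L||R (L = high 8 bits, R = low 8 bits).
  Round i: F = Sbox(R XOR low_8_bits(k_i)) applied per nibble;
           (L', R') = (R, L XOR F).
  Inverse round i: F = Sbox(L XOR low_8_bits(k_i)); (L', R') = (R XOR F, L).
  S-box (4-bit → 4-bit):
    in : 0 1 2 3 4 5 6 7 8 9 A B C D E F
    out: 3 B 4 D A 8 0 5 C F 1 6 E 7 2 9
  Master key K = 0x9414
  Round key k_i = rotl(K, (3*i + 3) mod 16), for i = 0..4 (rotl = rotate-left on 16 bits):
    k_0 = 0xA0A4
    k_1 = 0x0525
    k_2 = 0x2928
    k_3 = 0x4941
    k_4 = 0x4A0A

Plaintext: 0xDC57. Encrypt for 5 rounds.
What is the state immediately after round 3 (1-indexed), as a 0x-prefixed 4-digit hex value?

0x5D19

s_0 = plaintext = 0xDC57
s_1 = Round(s_0, k_0) = 0x5741
s_2 = Round(s_1, k_1) = 0x415D
s_3 = Round(s_2, k_2) = 0x5D19
s_4 = Round(s_3, k_3) = 0x19D1
s_5 = Round(s_4, k_4) = 0xD16F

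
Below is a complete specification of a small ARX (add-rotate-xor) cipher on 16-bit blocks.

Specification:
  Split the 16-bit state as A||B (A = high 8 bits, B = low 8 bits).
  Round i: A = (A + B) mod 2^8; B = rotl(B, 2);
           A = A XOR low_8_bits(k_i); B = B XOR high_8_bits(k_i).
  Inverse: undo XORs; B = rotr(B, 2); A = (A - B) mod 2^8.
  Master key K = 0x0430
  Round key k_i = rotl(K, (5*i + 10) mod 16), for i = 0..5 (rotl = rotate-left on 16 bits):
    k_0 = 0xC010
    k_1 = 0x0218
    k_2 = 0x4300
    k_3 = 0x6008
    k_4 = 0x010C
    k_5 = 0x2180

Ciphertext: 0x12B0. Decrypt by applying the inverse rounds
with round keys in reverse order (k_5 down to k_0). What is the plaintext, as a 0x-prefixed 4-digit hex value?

0xA424

s_0 = ciphertext = 0x12B0
s_1 = InvRound(s_0, k_5) = 0x2E64
s_2 = InvRound(s_1, k_4) = 0xC959
s_3 = InvRound(s_2, k_3) = 0x734E
s_4 = InvRound(s_3, k_2) = 0x3043
s_5 = InvRound(s_4, k_1) = 0xD850
s_6 = InvRound(s_5, k_0) = 0xA424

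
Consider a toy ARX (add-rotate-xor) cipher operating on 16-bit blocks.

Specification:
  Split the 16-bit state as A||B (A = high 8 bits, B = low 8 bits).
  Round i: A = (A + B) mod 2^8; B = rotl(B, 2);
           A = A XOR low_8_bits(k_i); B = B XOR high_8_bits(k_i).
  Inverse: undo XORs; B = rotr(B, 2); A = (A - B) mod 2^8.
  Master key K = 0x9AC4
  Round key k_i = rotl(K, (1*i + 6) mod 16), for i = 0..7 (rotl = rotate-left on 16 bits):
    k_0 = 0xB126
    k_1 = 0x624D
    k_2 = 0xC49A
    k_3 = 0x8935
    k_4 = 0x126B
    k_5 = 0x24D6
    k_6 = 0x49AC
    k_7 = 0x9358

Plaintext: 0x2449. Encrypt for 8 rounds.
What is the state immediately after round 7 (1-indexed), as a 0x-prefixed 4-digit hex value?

s_0 = plaintext = 0x2449
s_1 = Round(s_0, k_0) = 0x4B94
s_2 = Round(s_1, k_1) = 0x9230
s_3 = Round(s_2, k_2) = 0x5804
s_4 = Round(s_3, k_3) = 0x6999
s_5 = Round(s_4, k_4) = 0x6974
s_6 = Round(s_5, k_5) = 0x0BF5
s_7 = Round(s_6, k_6) = 0xAC9E
s_8 = Round(s_7, k_7) = 0x12E9

0xAC9E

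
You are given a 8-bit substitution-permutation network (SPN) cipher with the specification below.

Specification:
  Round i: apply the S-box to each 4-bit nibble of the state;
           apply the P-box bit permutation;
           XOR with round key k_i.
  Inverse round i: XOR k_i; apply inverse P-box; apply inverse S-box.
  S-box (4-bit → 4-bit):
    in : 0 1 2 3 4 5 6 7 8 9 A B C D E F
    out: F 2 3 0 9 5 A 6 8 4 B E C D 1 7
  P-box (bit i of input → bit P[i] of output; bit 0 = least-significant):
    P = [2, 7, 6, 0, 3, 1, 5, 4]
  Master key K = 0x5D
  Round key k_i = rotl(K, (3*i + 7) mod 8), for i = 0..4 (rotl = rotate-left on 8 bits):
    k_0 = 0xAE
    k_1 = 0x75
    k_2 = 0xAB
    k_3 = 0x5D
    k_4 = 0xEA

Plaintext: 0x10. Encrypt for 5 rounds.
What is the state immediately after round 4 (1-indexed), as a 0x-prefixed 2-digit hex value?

s_0 = plaintext = 0x10
s_1 = Round(s_0, k_0) = 0x69
s_2 = Round(s_1, k_1) = 0x27
s_3 = Round(s_2, k_2) = 0x61
s_4 = Round(s_3, k_3) = 0xCF
s_5 = Round(s_4, k_4) = 0x1E

0xCF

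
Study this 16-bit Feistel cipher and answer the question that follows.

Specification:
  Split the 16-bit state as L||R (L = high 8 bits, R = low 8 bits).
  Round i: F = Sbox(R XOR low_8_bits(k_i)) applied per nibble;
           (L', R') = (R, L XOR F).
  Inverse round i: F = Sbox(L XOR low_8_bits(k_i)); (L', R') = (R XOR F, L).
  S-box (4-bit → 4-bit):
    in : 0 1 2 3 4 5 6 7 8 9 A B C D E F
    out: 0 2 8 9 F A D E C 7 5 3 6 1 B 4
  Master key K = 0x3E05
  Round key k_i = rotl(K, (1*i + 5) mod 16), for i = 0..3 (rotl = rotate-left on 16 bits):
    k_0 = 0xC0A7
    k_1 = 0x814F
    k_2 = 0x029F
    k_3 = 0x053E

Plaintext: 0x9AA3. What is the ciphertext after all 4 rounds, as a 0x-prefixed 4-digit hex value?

0x1230

s_0 = plaintext = 0x9AA3
s_1 = Round(s_0, k_0) = 0xA395
s_2 = Round(s_1, k_1) = 0x95B6
s_3 = Round(s_2, k_2) = 0xB612
s_4 = Round(s_3, k_3) = 0x1230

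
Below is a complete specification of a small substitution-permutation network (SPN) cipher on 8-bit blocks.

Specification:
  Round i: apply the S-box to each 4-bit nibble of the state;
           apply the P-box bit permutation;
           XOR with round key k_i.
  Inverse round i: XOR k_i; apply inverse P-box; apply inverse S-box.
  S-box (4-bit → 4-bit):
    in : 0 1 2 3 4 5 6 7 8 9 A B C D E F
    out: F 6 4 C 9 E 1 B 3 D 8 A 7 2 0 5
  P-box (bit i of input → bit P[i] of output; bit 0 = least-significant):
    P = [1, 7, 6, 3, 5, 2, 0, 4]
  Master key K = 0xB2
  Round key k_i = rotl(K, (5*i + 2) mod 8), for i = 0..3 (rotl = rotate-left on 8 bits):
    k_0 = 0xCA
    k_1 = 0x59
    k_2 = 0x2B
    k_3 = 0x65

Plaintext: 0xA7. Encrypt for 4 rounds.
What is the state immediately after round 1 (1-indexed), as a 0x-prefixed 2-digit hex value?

s_0 = plaintext = 0xA7
s_1 = Round(s_0, k_0) = 0x50
s_2 = Round(s_1, k_1) = 0x86
s_3 = Round(s_2, k_2) = 0x0D
s_4 = Round(s_3, k_3) = 0xD0

0x50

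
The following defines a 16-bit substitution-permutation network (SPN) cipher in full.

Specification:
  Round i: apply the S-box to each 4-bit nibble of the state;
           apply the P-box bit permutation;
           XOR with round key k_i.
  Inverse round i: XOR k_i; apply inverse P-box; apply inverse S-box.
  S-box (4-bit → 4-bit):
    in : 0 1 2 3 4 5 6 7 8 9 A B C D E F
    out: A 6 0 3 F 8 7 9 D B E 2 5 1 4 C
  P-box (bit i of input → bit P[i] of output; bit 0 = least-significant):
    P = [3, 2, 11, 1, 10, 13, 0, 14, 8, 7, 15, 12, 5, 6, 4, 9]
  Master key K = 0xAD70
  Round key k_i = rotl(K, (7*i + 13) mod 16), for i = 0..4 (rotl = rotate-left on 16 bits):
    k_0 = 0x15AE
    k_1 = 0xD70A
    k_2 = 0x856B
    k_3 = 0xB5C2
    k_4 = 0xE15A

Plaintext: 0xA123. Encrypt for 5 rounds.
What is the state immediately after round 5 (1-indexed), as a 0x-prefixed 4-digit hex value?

0x989C

s_0 = plaintext = 0xA123
s_1 = Round(s_0, k_0) = 0x9772
s_2 = Round(s_1, k_1) = 0x806A
s_3 = Round(s_2, k_2) = 0xBBDC
s_4 = Round(s_3, k_3) = 0xB90A
s_5 = Round(s_4, k_4) = 0x989C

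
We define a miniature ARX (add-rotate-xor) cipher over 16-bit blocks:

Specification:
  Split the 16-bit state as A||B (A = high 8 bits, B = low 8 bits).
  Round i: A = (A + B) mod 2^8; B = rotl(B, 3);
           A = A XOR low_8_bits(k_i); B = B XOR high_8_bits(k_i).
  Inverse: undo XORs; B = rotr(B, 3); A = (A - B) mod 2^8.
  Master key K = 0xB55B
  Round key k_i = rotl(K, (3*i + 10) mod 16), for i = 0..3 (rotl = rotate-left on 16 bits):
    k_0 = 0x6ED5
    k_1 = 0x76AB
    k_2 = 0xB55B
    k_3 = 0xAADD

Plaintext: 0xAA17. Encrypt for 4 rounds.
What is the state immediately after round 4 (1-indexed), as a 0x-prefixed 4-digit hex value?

0xD037

s_0 = plaintext = 0xAA17
s_1 = Round(s_0, k_0) = 0x14D6
s_2 = Round(s_1, k_1) = 0x41C0
s_3 = Round(s_2, k_2) = 0x5AB3
s_4 = Round(s_3, k_3) = 0xD037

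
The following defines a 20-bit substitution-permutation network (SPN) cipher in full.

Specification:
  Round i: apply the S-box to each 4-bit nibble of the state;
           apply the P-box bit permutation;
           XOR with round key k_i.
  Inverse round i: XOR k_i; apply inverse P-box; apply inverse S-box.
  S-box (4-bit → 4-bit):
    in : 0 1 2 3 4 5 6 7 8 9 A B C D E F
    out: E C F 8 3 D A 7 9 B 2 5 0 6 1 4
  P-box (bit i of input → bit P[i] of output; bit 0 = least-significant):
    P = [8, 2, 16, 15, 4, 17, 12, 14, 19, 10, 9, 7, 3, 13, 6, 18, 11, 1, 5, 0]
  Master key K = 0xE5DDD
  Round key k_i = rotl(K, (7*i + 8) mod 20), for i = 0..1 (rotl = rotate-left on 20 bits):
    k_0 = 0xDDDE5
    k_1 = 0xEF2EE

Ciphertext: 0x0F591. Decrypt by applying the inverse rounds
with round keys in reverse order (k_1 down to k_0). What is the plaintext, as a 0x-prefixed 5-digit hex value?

0x535C1

s_0 = ciphertext = 0x0F591
s_1 = InvRound(s_0, k_1) = 0x05744
s_2 = InvRound(s_1, k_0) = 0x535C1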